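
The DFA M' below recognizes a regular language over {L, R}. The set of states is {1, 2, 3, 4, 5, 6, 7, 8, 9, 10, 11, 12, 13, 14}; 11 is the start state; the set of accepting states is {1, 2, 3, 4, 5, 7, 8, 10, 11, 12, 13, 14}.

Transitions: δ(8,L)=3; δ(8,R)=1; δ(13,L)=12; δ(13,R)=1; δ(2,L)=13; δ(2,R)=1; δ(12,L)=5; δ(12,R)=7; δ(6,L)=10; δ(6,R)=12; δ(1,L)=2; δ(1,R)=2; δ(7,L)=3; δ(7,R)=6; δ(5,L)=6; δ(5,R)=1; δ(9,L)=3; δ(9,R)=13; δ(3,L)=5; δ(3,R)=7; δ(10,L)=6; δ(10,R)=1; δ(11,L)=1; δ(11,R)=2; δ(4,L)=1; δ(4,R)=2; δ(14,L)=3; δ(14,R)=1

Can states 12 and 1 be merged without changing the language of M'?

Reachable states from the start: {1,2,3,5,6,7,10,11,12,13}. Unreachable: {4,8,9,14} — drop them.
Start with accepting vs non-accepting: {1,2,3,5,7,10,11,12,13} | {6}.
Split {1,2,3,5,7,10,11,12,13} by δ(·,L) → {1,2,3,7,11,12,13} and {5,10}.
Split {1,2,3,7,11,12,13} by δ(·,L) → {1,2,7,11,13} and {3,12}.
Split {1,2,7,11,13} by δ(·,L) → {1,2,11} and {7,13}.
On input L, block {1,2,11} splits into {1,11} and {2}.
On input L, block {1,11} splits into {1} and {11}.
On input R, block {7,13} splits into {7} and {13}.
The partition is now stable with 8 blocks: {1} | {6} | {5,10} | {3,12} | {7} | {2} | {11} | {13}.
12 and 1 end up in different blocks, so they are distinguishable. For instance, the string 'LL' is accepted from only 1.

No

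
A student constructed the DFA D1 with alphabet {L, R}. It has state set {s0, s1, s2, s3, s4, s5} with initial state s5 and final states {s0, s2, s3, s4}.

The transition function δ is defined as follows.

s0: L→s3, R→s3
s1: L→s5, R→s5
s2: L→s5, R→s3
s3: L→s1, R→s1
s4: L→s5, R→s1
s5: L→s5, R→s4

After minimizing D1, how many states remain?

States {s0,s2,s3} cannot be reached from the start state, so discard them.
Initial partition by acceptance: {s4} | {s1,s5}.
On input R, block {s1,s5} splits into {s1} and {s5}.
The partition is now stable with 3 blocks: {s4} | {s1} | {s5}.

3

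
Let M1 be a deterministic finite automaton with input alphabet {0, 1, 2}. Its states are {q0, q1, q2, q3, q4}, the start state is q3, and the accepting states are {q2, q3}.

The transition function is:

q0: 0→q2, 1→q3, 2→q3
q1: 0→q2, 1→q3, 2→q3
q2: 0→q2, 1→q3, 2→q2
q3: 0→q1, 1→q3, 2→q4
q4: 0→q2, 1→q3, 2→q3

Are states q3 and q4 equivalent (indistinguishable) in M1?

First remove the unreachable states {q0}; 4 states remain.
Start with accepting vs non-accepting: {q2,q3} | {q1,q4}.
Split {q2,q3} by δ(·,0) → {q2} and {q3}.
No further refinement is possible. Final partition (3 blocks): {q2} | {q1,q4} | {q3}.
q3 and q4 end up in different blocks, so they are distinguishable. For instance, the string 'ε' is accepted from only q3.

No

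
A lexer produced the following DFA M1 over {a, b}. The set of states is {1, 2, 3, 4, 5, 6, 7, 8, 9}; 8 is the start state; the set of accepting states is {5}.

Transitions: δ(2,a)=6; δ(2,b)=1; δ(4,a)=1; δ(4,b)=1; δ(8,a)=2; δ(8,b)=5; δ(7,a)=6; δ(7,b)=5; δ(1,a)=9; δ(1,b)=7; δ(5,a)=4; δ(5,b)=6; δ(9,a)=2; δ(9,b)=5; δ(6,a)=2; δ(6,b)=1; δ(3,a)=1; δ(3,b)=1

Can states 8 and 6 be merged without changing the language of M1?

First remove the unreachable states {3}; 8 states remain.
Start with accepting vs non-accepting: {5} | {1,2,4,6,7,8,9}.
Refine {1,2,4,6,7,8,9} on symbol b: members go to different blocks, giving {1,2,4,6} and {7,8,9}.
Refine {1,2,4,6} on symbol a: members go to different blocks, giving {2,4,6} and {1}.
On input a, block {2,4,6} splits into {2,6} and {4}.
Stable partition: {5} | {2,6} | {7,8,9} | {1} | {4} — 5 equivalence classes.
8 and 6 end up in different blocks, so they are distinguishable. For instance, the string 'b' is accepted from only 8.

No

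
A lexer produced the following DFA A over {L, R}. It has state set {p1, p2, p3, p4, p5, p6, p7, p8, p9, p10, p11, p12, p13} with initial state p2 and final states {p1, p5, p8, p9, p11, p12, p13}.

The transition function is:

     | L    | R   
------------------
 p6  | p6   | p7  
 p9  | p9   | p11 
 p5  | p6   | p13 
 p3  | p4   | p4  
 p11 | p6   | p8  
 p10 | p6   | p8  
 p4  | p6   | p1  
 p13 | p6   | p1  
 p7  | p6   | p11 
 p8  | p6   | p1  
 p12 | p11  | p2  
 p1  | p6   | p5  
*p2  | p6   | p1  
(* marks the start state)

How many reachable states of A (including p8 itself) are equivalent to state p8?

States {p3,p4,p9,p10,p12} cannot be reached from the start state, so discard them.
Initial partition by acceptance: {p1,p5,p8,p11,p13} | {p2,p6,p7}.
On input R, block {p2,p6,p7} splits into {p2,p7} and {p6}.
The partition is now stable with 3 blocks: {p1,p5,p8,p11,p13} | {p2,p7} | {p6}.
The equivalence class containing p8 is {p1,p5,p8,p11,p13}, of size 5.

5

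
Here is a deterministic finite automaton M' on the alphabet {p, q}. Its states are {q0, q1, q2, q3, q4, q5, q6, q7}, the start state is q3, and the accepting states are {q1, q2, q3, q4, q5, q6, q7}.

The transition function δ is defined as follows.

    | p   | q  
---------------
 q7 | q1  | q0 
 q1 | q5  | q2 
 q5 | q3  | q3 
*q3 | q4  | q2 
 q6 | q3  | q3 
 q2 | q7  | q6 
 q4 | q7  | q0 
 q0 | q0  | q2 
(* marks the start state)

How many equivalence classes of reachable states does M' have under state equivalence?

7

Every state is reachable, so we keep all 8.
Initial partition by acceptance: {q1,q2,q3,q4,q5,q6,q7} | {q0}.
Split {q1,q2,q3,q4,q5,q6,q7} by δ(·,q) → {q1,q2,q3,q5,q6} and {q4,q7}.
Split {q1,q2,q3,q5,q6} by δ(·,p) → {q1,q5,q6} and {q2,q3}.
On input p, block {q1,q5,q6} splits into {q5,q6} and {q1}.
On input p, block {q4,q7} splits into {q4} and {q7}.
On input p, block {q2,q3} splits into {q2} and {q3}.
No further refinement is possible. Final partition (7 blocks): {q5,q6} | {q0} | {q4} | {q2} | {q1} | {q7} | {q3}.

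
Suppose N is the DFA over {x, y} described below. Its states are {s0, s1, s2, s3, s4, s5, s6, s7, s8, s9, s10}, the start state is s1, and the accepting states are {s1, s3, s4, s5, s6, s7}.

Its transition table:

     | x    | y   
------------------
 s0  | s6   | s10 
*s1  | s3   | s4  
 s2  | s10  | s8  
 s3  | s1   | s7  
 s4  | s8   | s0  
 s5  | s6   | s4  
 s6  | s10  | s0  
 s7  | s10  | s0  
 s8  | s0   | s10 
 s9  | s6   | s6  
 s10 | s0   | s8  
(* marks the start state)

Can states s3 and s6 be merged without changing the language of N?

Reachable states from the start: {s0,s1,s3,s4,s6,s7,s8,s10}. Unreachable: {s2,s5,s9} — drop them.
Start with accepting vs non-accepting: {s1,s3,s4,s6,s7} | {s0,s8,s10}.
Refine {s1,s3,s4,s6,s7} on symbol x: members go to different blocks, giving {s4,s6,s7} and {s1,s3}.
Split {s0,s8,s10} by δ(·,x) → {s8,s10} and {s0}.
The partition is now stable with 4 blocks: {s4,s6,s7} | {s8,s10} | {s1,s3} | {s0}.
s3 and s6 end up in different blocks, so they are distinguishable. For instance, the string 'x' is accepted from only s3.

No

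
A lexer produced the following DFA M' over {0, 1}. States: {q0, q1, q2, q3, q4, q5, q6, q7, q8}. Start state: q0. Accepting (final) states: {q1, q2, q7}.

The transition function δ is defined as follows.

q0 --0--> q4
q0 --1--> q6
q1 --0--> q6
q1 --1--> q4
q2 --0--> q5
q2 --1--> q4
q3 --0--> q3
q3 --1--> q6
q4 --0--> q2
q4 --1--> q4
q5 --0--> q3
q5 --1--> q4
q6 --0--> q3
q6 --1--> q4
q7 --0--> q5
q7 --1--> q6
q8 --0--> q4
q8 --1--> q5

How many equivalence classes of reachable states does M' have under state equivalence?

5

States {q1,q7,q8} cannot be reached from the start state, so discard them.
Start with accepting vs non-accepting: {q2} | {q0,q3,q4,q5,q6}.
Split {q0,q3,q4,q5,q6} by δ(·,0) → {q0,q3,q5,q6} and {q4}.
Split {q0,q3,q5,q6} by δ(·,0) → {q3,q5,q6} and {q0}.
Refine {q3,q5,q6} on symbol 1: members go to different blocks, giving {q5,q6} and {q3}.
The partition is now stable with 5 blocks: {q2} | {q5,q6} | {q4} | {q0} | {q3}.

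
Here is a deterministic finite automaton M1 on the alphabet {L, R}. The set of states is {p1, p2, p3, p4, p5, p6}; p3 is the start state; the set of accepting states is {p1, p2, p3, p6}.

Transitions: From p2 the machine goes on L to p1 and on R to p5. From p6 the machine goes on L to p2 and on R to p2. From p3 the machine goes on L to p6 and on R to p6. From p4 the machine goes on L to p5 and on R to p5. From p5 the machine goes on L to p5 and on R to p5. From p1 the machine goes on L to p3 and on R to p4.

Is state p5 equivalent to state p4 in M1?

P0 = {p1,p2,p3,p6} | {p4,p5}.
On input R, block {p1,p2,p3,p6} splits into {p1,p2} and {p3,p6}.
Split {p1,p2} by δ(·,L) → {p1} and {p2}.
On input L, block {p3,p6} splits into {p3} and {p6}.
The partition is now stable with 5 blocks: {p1} | {p4,p5} | {p3} | {p2} | {p6}.
p5 and p4 lie in the same block of the stable partition, so they are equivalent — no string distinguishes them.

Yes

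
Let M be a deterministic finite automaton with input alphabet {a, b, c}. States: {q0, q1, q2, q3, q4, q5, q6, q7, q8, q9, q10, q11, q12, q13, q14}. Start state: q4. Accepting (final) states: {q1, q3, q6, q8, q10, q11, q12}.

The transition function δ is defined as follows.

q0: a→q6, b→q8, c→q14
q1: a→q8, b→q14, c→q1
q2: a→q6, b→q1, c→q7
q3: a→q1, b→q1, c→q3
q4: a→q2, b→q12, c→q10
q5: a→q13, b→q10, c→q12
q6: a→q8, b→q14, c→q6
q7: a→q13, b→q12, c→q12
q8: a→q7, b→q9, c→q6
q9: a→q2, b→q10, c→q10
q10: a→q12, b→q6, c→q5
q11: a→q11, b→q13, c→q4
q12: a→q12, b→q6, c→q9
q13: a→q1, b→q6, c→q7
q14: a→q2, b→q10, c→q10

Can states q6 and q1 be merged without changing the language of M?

Yes

States {q0,q3,q11} cannot be reached from the start state, so discard them.
P0 = {q1,q6,q8,q10,q12} | {q2,q4,q5,q7,q9,q13,q14}.
Split {q1,q6,q8,q10,q12} by δ(·,a) → {q1,q6,q10,q12} and {q8}.
On input a, block {q1,q6,q10,q12} splits into {q1,q6} and {q10,q12}.
On input a, block {q2,q4,q5,q7,q9,q13,q14} splits into {q4,q5,q7,q9,q14} and {q2,q13}.
No further refinement is possible. Final partition (5 blocks): {q1,q6} | {q4,q5,q7,q9,q14} | {q8} | {q10,q12} | {q2,q13}.
q6 and q1 lie in the same block of the stable partition, so they are equivalent — no string distinguishes them.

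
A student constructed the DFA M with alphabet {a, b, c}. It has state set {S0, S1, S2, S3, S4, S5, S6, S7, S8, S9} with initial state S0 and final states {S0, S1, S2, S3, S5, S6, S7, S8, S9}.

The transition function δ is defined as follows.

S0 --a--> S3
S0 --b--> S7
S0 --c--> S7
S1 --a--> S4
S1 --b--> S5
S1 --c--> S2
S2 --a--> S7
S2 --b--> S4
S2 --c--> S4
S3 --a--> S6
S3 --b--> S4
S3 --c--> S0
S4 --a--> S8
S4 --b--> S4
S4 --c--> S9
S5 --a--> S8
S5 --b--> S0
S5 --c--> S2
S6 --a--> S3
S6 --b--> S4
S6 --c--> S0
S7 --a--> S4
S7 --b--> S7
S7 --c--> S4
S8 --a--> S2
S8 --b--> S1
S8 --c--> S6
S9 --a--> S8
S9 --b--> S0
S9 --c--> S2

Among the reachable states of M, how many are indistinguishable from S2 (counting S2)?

1

Initial partition by acceptance: {S0,S1,S2,S3,S5,S6,S7,S8,S9} | {S4}.
Split {S0,S1,S2,S3,S5,S6,S7,S8,S9} by δ(·,a) → {S0,S2,S3,S5,S6,S8,S9} and {S1,S7}.
Refine {S0,S2,S3,S5,S6,S8,S9} on symbol a: members go to different blocks, giving {S0,S3,S5,S6,S8,S9} and {S2}.
Refine {S0,S3,S5,S6,S8,S9} on symbol a: members go to different blocks, giving {S0,S3,S5,S6,S9} and {S8}.
On input a, block {S0,S3,S5,S6,S9} splits into {S0,S3,S6} and {S5,S9}.
Split {S0,S3,S6} by δ(·,b) → {S3,S6} and {S0}.
Refine {S1,S7} on symbol b: members go to different blocks, giving {S1} and {S7}.
The partition is now stable with 8 blocks: {S3,S6} | {S4} | {S1} | {S2} | {S8} | {S5,S9} | {S0} | {S7}.
State S2 belongs to the block {S2}, which has 1 states.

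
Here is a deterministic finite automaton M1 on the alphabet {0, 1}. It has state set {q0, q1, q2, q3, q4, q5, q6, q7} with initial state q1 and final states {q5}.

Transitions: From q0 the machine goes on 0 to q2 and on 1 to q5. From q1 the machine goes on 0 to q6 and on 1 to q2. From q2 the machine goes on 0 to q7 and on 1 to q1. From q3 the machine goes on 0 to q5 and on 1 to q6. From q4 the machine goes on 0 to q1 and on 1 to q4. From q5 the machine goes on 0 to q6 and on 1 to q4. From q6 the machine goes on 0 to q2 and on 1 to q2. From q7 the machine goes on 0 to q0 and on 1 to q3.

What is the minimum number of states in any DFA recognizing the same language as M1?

Every state is reachable, so we keep all 8.
P0 = {q5} | {q0,q1,q2,q3,q4,q6,q7}.
On input 0, block {q0,q1,q2,q3,q4,q6,q7} splits into {q0,q1,q2,q4,q6,q7} and {q3}.
On input 1, block {q0,q1,q2,q4,q6,q7} splits into {q1,q2,q4,q6} and {q0} and {q7}.
Refine {q1,q2,q4,q6} on symbol 0: members go to different blocks, giving {q1,q4,q6} and {q2}.
On input 0, block {q1,q4,q6} splits into {q1,q4} and {q6}.
On input 0, block {q1,q4} splits into {q1} and {q4}.
The partition is now stable with 8 blocks: {q5} | {q1} | {q3} | {q0} | {q7} | {q2} | {q6} | {q4}.

8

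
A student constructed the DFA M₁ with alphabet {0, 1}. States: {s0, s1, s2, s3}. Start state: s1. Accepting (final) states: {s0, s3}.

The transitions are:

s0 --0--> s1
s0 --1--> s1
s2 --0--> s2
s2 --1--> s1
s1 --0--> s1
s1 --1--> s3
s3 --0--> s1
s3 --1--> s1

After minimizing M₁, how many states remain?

2

Reachable states from the start: {s1,s3}. Unreachable: {s0,s2} — drop them.
P0 = {s3} | {s1}.
No further refinement is possible. Final partition (2 blocks): {s3} | {s1}.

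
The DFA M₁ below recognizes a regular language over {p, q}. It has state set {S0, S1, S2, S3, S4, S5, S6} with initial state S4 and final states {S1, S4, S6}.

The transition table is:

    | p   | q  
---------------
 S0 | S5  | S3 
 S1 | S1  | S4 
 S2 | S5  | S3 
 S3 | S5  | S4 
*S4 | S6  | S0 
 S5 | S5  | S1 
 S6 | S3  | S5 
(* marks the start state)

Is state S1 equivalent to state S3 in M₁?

States {S2} cannot be reached from the start state, so discard them.
Initial partition by acceptance: {S1,S4,S6} | {S0,S3,S5}.
Split {S1,S4,S6} by δ(·,p) → {S1,S4} and {S6}.
Refine {S1,S4} on symbol p: members go to different blocks, giving {S1} and {S4}.
Refine {S0,S3,S5} on symbol q: members go to different blocks, giving {S0} and {S3} and {S5}.
Stable partition: {S1} | {S0} | {S6} | {S4} | {S3} | {S5} — 6 equivalence classes.
S1 and S3 end up in different blocks, so they are distinguishable. For instance, the string 'ε' is accepted from only S1.

No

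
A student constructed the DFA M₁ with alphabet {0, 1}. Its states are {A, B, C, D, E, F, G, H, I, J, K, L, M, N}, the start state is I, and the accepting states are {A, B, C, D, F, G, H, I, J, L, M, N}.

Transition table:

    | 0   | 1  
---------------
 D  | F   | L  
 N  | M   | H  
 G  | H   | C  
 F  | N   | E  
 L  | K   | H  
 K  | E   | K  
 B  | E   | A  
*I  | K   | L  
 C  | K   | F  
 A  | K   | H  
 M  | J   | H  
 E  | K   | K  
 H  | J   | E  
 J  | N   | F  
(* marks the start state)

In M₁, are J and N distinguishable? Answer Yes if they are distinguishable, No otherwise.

No

First remove the unreachable states {A,B,C,D,G}; 9 states remain.
P0 = {F,H,I,J,L,M,N} | {E,K}.
Split {F,H,I,J,L,M,N} by δ(·,0) → {F,H,J,M,N} and {I,L}.
Refine {F,H,J,M,N} on symbol 1: members go to different blocks, giving {J,M,N} and {F,H}.
Refine {I,L} on symbol 1: members go to different blocks, giving {I} and {L}.
No further refinement is possible. Final partition (5 blocks): {J,M,N} | {E,K} | {I} | {F,H} | {L}.
J and N lie in the same block of the stable partition, so they are equivalent — no string distinguishes them.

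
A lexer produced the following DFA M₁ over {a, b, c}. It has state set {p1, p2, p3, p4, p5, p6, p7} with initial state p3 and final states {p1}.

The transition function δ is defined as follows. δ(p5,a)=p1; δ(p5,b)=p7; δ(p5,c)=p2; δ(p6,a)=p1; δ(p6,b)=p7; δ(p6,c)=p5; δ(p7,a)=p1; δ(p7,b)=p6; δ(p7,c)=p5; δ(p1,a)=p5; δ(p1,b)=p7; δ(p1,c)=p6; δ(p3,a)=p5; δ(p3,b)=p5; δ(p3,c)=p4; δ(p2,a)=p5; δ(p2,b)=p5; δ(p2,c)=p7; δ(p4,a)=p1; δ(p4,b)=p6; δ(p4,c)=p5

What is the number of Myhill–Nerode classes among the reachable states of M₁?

4

Every state is reachable, so we keep all 7.
Start with accepting vs non-accepting: {p1} | {p2,p3,p4,p5,p6,p7}.
On input a, block {p2,p3,p4,p5,p6,p7} splits into {p4,p5,p6,p7} and {p2,p3}.
On input c, block {p4,p5,p6,p7} splits into {p4,p6,p7} and {p5}.
No further refinement is possible. Final partition (4 blocks): {p1} | {p4,p6,p7} | {p2,p3} | {p5}.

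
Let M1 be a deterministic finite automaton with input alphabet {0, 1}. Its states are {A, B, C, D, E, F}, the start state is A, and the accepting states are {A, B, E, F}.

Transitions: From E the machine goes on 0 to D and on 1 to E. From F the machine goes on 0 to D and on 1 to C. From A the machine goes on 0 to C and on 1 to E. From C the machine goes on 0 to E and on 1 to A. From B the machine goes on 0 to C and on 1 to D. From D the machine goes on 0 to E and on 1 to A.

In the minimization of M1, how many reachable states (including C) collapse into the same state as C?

Reachable states from the start: {A,C,D,E}. Unreachable: {B,F} — drop them.
Initial partition by acceptance: {A,E} | {C,D}.
No further refinement is possible. Final partition (2 blocks): {A,E} | {C,D}.
The equivalence class containing C is {C,D}, of size 2.

2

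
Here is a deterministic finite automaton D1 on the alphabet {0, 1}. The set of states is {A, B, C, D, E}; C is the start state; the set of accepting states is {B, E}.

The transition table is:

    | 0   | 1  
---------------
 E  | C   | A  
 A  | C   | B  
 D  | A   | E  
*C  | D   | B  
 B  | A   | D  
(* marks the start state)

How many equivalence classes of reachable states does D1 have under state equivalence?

2

Every state is reachable, so we keep all 5.
Initial partition by acceptance: {B,E} | {A,C,D}.
No further refinement is possible. Final partition (2 blocks): {B,E} | {A,C,D}.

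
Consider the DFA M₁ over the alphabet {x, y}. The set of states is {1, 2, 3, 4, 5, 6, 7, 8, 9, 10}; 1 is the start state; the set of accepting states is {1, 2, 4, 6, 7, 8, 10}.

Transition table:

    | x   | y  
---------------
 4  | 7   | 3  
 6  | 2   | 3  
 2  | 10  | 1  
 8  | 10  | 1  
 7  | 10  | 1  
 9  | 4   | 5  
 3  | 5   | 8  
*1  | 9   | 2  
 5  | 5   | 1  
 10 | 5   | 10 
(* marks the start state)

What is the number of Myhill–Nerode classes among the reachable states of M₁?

7

States {6} cannot be reached from the start state, so discard them.
Initial partition by acceptance: {1,2,4,7,8,10} | {3,5,9}.
Refine {1,2,4,7,8,10} on symbol x: members go to different blocks, giving {2,4,7,8} and {1,10}.
Split {2,4,7,8} by δ(·,x) → {2,7,8} and {4}.
On input x, block {3,5,9} splits into {3,5} and {9}.
On input y, block {3,5} splits into {3} and {5}.
Refine {1,10} on symbol x: members go to different blocks, giving {1} and {10}.
Stable partition: {2,7,8} | {3} | {1} | {4} | {9} | {5} | {10} — 7 equivalence classes.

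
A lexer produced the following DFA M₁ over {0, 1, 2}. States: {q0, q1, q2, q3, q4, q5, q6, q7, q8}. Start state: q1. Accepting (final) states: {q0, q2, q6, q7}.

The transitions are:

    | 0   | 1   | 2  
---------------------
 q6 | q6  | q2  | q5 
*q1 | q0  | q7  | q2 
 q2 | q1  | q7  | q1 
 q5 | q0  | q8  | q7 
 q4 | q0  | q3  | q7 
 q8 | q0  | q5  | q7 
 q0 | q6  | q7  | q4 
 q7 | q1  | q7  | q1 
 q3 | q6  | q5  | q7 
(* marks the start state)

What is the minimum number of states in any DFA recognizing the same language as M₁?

All states are reachable from the start state.
P0 = {q0,q2,q6,q7} | {q1,q3,q4,q5,q8}.
On input 0, block {q0,q2,q6,q7} splits into {q0,q6} and {q2,q7}.
On input 1, block {q1,q3,q4,q5,q8} splits into {q3,q4,q5,q8} and {q1}.
Stable partition: {q0,q6} | {q3,q4,q5,q8} | {q2,q7} | {q1} — 4 equivalence classes.

4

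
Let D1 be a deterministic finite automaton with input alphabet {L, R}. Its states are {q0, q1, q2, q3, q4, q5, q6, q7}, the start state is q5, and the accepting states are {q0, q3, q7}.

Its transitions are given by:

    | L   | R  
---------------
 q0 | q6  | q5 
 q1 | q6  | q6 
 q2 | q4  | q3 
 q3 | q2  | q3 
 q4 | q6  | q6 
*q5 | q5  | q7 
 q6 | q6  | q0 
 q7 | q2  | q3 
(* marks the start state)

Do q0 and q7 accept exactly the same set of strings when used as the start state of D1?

First remove the unreachable states {q1}; 7 states remain.
Start with accepting vs non-accepting: {q0,q3,q7} | {q2,q4,q5,q6}.
Split {q0,q3,q7} by δ(·,R) → {q3,q7} and {q0}.
Refine {q2,q4,q5,q6} on symbol R: members go to different blocks, giving {q2,q5} and {q4} and {q6}.
On input L, block {q2,q5} splits into {q2} and {q5}.
No further refinement is possible. Final partition (6 blocks): {q3,q7} | {q2} | {q0} | {q4} | {q6} | {q5}.
q0 and q7 end up in different blocks, so they are distinguishable. For instance, the string 'R' is accepted from only q7.

No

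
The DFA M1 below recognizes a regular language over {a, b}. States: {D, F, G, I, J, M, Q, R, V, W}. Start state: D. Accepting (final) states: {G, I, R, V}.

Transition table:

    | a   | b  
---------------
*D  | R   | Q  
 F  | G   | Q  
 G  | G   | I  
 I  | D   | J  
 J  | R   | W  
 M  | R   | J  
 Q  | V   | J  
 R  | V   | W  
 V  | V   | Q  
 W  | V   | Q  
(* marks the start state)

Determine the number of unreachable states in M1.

No path from D leads to F, G, I, M; the other 6 states are all reachable.

4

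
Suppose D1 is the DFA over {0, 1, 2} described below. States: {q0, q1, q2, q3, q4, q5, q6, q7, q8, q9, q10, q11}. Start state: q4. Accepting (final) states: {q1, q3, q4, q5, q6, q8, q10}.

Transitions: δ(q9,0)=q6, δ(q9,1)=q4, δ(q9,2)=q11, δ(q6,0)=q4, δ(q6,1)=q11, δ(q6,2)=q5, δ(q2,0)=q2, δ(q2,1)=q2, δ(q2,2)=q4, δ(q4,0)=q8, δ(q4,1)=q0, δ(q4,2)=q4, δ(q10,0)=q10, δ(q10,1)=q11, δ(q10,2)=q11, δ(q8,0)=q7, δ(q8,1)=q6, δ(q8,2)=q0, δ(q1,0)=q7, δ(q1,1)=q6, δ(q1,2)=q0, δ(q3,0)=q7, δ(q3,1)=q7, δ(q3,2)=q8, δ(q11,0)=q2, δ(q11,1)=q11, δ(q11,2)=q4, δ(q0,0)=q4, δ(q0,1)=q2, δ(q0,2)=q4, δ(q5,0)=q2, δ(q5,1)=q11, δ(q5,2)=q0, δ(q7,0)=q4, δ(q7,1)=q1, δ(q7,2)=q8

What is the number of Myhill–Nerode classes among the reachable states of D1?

7

First remove the unreachable states {q3,q9,q10}; 9 states remain.
Start with accepting vs non-accepting: {q1,q4,q5,q6,q8} | {q0,q2,q7,q11}.
Refine {q1,q4,q5,q6,q8} on symbol 0: members go to different blocks, giving {q1,q5,q8} and {q4,q6}.
On input 1, block {q1,q5,q8} splits into {q1,q8} and {q5}.
Split {q0,q2,q7,q11} by δ(·,0) → {q0,q7} and {q2,q11}.
Split {q0,q7} by δ(·,1) → {q0} and {q7}.
On input 0, block {q4,q6} splits into {q4} and {q6}.
The partition is now stable with 7 blocks: {q1,q8} | {q0} | {q4} | {q5} | {q2,q11} | {q7} | {q6}.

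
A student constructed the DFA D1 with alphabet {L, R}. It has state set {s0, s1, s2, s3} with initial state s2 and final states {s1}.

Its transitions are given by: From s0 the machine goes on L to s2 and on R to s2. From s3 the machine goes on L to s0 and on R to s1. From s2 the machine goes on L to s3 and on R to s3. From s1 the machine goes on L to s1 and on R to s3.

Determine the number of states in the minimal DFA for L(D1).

All states are reachable from the start state.
Start with accepting vs non-accepting: {s1} | {s0,s2,s3}.
Refine {s0,s2,s3} on symbol R: members go to different blocks, giving {s0,s2} and {s3}.
Refine {s0,s2} on symbol L: members go to different blocks, giving {s0} and {s2}.
No further refinement is possible. Final partition (4 blocks): {s1} | {s0} | {s3} | {s2}.

4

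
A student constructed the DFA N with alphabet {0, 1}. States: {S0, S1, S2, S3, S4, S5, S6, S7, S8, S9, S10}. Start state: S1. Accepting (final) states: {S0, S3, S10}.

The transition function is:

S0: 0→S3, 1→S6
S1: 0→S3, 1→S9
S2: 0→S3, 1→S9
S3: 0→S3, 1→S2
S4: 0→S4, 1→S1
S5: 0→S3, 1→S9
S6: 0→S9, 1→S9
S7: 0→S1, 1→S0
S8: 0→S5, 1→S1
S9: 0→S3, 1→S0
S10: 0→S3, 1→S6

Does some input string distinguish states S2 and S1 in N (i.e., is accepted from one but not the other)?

No

States {S4,S5,S7,S8,S10} cannot be reached from the start state, so discard them.
P0 = {S0,S3} | {S1,S2,S6,S9}.
Refine {S1,S2,S6,S9} on symbol 0: members go to different blocks, giving {S1,S2,S9} and {S6}.
Split {S0,S3} by δ(·,1) → {S0} and {S3}.
Refine {S1,S2,S9} on symbol 1: members go to different blocks, giving {S1,S2} and {S9}.
The partition is now stable with 5 blocks: {S0} | {S1,S2} | {S6} | {S3} | {S9}.
S2 and S1 lie in the same block of the stable partition, so they are equivalent — no string distinguishes them.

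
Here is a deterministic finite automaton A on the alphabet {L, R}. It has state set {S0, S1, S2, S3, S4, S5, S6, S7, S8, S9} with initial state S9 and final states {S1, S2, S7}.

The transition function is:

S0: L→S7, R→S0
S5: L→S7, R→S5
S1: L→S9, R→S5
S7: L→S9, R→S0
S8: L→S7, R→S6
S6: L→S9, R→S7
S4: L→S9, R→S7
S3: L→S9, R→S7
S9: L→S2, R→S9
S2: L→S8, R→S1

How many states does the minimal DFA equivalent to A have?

States {S3,S4} cannot be reached from the start state, so discard them.
Initial partition by acceptance: {S1,S2,S7} | {S0,S5,S6,S8,S9}.
On input R, block {S1,S2,S7} splits into {S1,S7} and {S2}.
Refine {S0,S5,S6,S8,S9} on symbol L: members go to different blocks, giving {S0,S5,S8} and {S6} and {S9}.
Refine {S0,S5,S8} on symbol R: members go to different blocks, giving {S0,S5} and {S8}.
Stable partition: {S1,S7} | {S0,S5} | {S2} | {S6} | {S9} | {S8} — 6 equivalence classes.

6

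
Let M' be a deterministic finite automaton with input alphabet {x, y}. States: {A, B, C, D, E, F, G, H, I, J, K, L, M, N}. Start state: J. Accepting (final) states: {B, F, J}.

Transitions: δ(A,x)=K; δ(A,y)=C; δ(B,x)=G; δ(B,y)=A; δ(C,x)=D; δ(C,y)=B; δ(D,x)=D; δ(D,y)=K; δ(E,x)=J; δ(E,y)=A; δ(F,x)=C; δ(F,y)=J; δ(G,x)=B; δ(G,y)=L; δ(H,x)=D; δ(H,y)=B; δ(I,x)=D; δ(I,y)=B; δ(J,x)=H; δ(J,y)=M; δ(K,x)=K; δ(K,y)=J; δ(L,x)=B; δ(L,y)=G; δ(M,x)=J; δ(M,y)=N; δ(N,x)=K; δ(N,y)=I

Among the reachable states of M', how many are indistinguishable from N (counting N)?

2

First remove the unreachable states {E,F}; 12 states remain.
Start with accepting vs non-accepting: {B,J} | {A,C,D,G,H,I,K,L,M,N}.
Split {A,C,D,G,H,I,K,L,M,N} by δ(·,x) → {A,C,D,H,I,K,N} and {G,L,M}.
Refine {B,J} on symbol x: members go to different blocks, giving {B} and {J}.
On input y, block {A,C,D,H,I,K,N} splits into {A,D,N} and {C,H,I} and {K}.
Refine {A,D,N} on symbol x: members go to different blocks, giving {A,N} and {D}.
Split {G,L,M} by δ(·,x) → {G,L} and {M}.
The partition is now stable with 8 blocks: {B} | {A,N} | {G,L} | {J} | {C,H,I} | {K} | {D} | {M}.
State N belongs to the block {A,N}, which has 2 states.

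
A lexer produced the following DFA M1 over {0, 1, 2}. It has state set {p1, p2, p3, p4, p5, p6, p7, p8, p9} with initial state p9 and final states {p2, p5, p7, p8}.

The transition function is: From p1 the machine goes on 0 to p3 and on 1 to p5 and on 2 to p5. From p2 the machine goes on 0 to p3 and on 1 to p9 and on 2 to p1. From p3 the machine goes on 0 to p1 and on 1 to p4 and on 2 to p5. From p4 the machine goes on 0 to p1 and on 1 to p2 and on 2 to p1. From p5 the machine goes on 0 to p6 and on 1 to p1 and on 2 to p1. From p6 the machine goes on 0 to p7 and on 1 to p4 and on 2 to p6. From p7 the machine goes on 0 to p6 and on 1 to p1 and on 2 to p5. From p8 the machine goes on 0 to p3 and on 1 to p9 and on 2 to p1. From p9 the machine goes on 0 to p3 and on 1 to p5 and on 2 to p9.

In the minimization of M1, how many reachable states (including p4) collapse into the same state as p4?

1

Reachable states from the start: {p1,p2,p3,p4,p5,p6,p7,p9}. Unreachable: {p8} — drop them.
P0 = {p2,p5,p7} | {p1,p3,p4,p6,p9}.
Refine {p2,p5,p7} on symbol 2: members go to different blocks, giving {p2,p5} and {p7}.
Split {p1,p3,p4,p6,p9} by δ(·,0) → {p1,p3,p4,p9} and {p6}.
Split {p2,p5} by δ(·,0) → {p2} and {p5}.
On input 1, block {p1,p3,p4,p9} splits into {p1,p9} and {p3} and {p4}.
Refine {p1,p9} on symbol 2: members go to different blocks, giving {p1} and {p9}.
No further refinement is possible. Final partition (8 blocks): {p2} | {p1} | {p7} | {p6} | {p5} | {p3} | {p4} | {p9}.
State p4 belongs to the block {p4}, which has 1 states.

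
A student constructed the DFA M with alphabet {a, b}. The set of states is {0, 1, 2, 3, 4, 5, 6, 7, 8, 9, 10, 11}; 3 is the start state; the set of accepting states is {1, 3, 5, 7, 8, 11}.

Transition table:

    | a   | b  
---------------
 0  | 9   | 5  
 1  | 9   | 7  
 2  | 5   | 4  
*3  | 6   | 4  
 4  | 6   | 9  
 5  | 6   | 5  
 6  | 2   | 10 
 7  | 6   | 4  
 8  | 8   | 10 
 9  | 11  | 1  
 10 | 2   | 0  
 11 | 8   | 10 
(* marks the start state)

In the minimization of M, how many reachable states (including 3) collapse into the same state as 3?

Every state is reachable, so we keep all 12.
Initial partition by acceptance: {1,3,5,7,8,11} | {0,2,4,6,9,10}.
Refine {1,3,5,7,8,11} on symbol a: members go to different blocks, giving {1,3,5,7} and {8,11}.
Split {1,3,5,7} by δ(·,b) → {1,5} and {3,7}.
Refine {1,5} on symbol b: members go to different blocks, giving {1} and {5}.
Refine {0,2,4,6,9,10} on symbol a: members go to different blocks, giving {0,4,6,10} and {2} and {9}.
Refine {0,4,6,10} on symbol a: members go to different blocks, giving {6,10} and {0} and {4}.
On input b, block {6,10} splits into {6} and {10}.
No further refinement is possible. Final partition (10 blocks): {1} | {6} | {8,11} | {3,7} | {5} | {2} | {9} | {0} | {4} | {10}.
State 3 belongs to the block {3,7}, which has 2 states.

2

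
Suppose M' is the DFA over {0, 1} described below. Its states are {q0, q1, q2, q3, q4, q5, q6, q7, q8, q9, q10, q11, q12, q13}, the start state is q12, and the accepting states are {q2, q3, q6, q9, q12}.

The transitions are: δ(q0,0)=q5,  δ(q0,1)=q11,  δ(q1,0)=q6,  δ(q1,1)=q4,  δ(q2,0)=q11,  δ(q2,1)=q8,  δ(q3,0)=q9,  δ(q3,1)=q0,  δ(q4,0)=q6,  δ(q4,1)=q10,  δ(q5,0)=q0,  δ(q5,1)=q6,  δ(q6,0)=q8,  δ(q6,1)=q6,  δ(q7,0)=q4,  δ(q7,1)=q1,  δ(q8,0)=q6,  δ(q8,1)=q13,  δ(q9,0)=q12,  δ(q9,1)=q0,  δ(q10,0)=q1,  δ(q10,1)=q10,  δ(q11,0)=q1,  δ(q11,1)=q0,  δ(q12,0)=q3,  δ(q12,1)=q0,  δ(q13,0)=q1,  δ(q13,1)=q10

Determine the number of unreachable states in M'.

2

Starting at q12 and following transitions, the reachable set is {q0, q1, q3, q4, q5, q6, q8, q9, q10, q11, q12, q13}. That leaves q2, q7 unreachable — 2 in total.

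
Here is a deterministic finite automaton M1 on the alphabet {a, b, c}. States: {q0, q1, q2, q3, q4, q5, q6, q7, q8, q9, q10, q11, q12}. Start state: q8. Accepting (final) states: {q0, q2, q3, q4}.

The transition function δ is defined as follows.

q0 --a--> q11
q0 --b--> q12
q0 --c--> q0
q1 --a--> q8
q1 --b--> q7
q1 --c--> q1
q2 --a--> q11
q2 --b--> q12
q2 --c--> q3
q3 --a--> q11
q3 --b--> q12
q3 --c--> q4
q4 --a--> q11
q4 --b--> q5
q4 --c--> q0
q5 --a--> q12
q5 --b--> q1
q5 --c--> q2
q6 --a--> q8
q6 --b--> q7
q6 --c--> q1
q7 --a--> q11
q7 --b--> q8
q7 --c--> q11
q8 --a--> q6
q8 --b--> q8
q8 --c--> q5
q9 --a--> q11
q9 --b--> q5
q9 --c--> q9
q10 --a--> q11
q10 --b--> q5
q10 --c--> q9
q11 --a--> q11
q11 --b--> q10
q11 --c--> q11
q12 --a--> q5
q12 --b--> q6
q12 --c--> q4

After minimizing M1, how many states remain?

Every state is reachable, so we keep all 13.
P0 = {q0,q2,q3,q4} | {q1,q5,q6,q7,q8,q9,q10,q11,q12}.
Refine {q1,q5,q6,q7,q8,q9,q10,q11,q12} on symbol c: members go to different blocks, giving {q1,q6,q7,q8,q9,q10,q11} and {q5,q12}.
On input b, block {q1,q6,q7,q8,q9,q10,q11} splits into {q1,q6,q7,q8,q11} and {q9,q10}.
On input b, block {q1,q6,q7,q8,q11} splits into {q1,q6,q7,q8} and {q11}.
Refine {q1,q6,q7,q8} on symbol a: members go to different blocks, giving {q1,q6,q8} and {q7}.
On input b, block {q1,q6,q8} splits into {q1,q6} and {q8}.
No further refinement is possible. Final partition (7 blocks): {q0,q2,q3,q4} | {q1,q6} | {q5,q12} | {q9,q10} | {q11} | {q7} | {q8}.

7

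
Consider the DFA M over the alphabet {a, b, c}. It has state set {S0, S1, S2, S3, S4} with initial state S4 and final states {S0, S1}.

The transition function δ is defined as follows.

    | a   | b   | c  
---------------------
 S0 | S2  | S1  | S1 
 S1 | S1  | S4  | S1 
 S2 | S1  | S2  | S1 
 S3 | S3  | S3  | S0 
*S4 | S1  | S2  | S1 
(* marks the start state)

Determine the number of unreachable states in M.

2

Starting at S4 and following transitions, the reachable set is {S1, S2, S4}. That leaves S0, S3 unreachable — 2 in total.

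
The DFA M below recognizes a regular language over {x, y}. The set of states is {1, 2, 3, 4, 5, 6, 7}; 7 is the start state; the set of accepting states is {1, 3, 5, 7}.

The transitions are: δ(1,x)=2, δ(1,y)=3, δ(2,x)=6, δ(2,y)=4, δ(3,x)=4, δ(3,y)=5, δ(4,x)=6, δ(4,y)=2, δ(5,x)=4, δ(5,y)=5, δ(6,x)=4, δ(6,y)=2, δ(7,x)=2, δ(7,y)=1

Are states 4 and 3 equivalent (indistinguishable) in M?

No

Every state is reachable, so we keep all 7.
Initial partition by acceptance: {1,3,5,7} | {2,4,6}.
The partition is now stable with 2 blocks: {1,3,5,7} | {2,4,6}.
4 and 3 end up in different blocks, so they are distinguishable. For instance, the string 'ε' is accepted from only 3.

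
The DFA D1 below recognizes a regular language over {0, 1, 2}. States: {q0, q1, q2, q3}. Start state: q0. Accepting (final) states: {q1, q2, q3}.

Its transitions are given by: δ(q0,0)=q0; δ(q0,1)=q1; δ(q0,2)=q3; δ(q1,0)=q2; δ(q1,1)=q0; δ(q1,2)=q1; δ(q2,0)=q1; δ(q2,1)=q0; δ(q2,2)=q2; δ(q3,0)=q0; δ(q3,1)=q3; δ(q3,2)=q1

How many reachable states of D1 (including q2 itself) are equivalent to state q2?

2

Initial partition by acceptance: {q1,q2,q3} | {q0}.
Refine {q1,q2,q3} on symbol 0: members go to different blocks, giving {q1,q2} and {q3}.
The partition is now stable with 3 blocks: {q1,q2} | {q0} | {q3}.
State q2 belongs to the block {q1,q2}, which has 2 states.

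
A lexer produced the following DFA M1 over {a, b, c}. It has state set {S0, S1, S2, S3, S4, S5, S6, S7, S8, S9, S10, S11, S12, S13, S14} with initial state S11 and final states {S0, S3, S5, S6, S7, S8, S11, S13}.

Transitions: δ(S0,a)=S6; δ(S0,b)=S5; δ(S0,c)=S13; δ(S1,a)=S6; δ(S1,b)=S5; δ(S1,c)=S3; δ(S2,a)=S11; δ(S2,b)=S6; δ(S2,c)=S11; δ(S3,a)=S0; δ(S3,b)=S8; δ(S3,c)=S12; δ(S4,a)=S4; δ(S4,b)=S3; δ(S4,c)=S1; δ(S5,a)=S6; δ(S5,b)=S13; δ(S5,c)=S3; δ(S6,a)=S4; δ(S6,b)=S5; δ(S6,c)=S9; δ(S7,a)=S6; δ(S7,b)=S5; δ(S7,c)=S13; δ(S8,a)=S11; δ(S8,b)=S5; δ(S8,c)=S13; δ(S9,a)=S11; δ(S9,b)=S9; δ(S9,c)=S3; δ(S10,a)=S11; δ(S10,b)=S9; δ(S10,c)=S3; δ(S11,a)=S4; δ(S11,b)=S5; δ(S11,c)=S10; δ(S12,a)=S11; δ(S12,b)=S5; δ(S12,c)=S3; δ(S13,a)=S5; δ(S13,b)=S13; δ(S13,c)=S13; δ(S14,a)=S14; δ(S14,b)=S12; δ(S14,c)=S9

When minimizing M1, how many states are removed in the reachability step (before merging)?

No path from S11 leads to S2, S7, S14; the other 12 states are all reachable.

3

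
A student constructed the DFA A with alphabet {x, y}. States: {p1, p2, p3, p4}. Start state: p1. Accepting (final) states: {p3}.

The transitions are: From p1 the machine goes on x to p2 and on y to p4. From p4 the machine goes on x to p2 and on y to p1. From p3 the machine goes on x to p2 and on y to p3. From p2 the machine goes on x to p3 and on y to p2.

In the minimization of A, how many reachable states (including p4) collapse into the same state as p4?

Initial partition by acceptance: {p3} | {p1,p2,p4}.
On input x, block {p1,p2,p4} splits into {p1,p4} and {p2}.
No further refinement is possible. Final partition (3 blocks): {p3} | {p1,p4} | {p2}.
The equivalence class containing p4 is {p1,p4}, of size 2.

2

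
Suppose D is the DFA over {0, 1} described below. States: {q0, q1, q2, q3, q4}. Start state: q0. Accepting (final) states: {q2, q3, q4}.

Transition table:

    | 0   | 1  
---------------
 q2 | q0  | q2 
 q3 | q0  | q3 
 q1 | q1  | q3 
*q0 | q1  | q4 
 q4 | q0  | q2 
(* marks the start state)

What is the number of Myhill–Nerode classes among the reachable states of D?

2

P0 = {q2,q3,q4} | {q0,q1}.
Stable partition: {q2,q3,q4} | {q0,q1} — 2 equivalence classes.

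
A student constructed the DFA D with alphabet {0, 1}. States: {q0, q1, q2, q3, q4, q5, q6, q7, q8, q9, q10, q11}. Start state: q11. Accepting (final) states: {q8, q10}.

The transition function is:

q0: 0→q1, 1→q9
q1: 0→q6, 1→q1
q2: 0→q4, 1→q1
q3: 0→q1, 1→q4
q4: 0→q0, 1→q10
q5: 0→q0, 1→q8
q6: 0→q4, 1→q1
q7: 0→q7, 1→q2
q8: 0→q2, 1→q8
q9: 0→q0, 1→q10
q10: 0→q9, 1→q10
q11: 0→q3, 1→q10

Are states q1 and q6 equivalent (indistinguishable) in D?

First remove the unreachable states {q2,q5,q7,q8}; 8 states remain.
Start with accepting vs non-accepting: {q10} | {q0,q1,q3,q4,q6,q9,q11}.
Refine {q0,q1,q3,q4,q6,q9,q11} on symbol 1: members go to different blocks, giving {q0,q1,q3,q6} and {q4,q9,q11}.
Split {q0,q1,q3,q6} by δ(·,0) → {q0,q1,q3} and {q6}.
Split {q0,q1,q3} by δ(·,0) → {q0,q3} and {q1}.
The partition is now stable with 5 blocks: {q10} | {q0,q3} | {q4,q9,q11} | {q6} | {q1}.
q1 and q6 end up in different blocks, so they are distinguishable. For instance, the string '01' is accepted from only q6.

No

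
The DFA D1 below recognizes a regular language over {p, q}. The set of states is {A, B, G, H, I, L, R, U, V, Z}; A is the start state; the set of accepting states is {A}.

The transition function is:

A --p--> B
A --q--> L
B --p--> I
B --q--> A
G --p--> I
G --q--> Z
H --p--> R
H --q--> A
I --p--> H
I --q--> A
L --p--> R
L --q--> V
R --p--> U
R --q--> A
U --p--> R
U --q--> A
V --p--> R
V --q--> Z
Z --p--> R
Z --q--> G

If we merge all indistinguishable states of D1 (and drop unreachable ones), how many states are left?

P0 = {A} | {B,G,H,I,L,R,U,V,Z}.
Split {B,G,H,I,L,R,U,V,Z} by δ(·,q) → {B,H,I,R,U} and {G,L,V,Z}.
No further refinement is possible. Final partition (3 blocks): {A} | {B,H,I,R,U} | {G,L,V,Z}.

3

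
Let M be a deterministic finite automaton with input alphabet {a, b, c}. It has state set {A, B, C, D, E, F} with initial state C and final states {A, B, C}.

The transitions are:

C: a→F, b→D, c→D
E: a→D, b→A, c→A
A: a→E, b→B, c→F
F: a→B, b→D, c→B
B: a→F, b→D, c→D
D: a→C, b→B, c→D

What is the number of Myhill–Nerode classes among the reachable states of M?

3

First remove the unreachable states {A,E}; 4 states remain.
Initial partition by acceptance: {B,C} | {D,F}.
On input b, block {D,F} splits into {D} and {F}.
No further refinement is possible. Final partition (3 blocks): {B,C} | {D} | {F}.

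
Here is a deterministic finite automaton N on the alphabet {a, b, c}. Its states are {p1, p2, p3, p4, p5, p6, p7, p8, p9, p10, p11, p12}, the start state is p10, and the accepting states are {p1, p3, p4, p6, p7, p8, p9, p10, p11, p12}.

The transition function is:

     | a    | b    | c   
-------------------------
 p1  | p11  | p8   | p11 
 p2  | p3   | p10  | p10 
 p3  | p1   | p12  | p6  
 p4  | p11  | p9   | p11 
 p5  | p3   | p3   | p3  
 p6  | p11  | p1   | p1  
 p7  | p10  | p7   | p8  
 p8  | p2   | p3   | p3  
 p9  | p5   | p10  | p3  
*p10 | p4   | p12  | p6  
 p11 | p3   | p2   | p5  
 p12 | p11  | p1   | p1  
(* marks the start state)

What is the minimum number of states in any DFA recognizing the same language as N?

States {p7} cannot be reached from the start state, so discard them.
Initial partition by acceptance: {p1,p3,p4,p6,p8,p9,p10,p11,p12} | {p2,p5}.
Refine {p1,p3,p4,p6,p8,p9,p10,p11,p12} on symbol a: members go to different blocks, giving {p1,p3,p4,p6,p10,p11,p12} and {p8,p9}.
Split {p1,p3,p4,p6,p10,p11,p12} by δ(·,b) → {p3,p6,p10,p12} and {p1,p4} and {p11}.
On input a, block {p3,p6,p10,p12} splits into {p3,p10} and {p6,p12}.
The partition is now stable with 6 blocks: {p3,p10} | {p2,p5} | {p8,p9} | {p1,p4} | {p11} | {p6,p12}.

6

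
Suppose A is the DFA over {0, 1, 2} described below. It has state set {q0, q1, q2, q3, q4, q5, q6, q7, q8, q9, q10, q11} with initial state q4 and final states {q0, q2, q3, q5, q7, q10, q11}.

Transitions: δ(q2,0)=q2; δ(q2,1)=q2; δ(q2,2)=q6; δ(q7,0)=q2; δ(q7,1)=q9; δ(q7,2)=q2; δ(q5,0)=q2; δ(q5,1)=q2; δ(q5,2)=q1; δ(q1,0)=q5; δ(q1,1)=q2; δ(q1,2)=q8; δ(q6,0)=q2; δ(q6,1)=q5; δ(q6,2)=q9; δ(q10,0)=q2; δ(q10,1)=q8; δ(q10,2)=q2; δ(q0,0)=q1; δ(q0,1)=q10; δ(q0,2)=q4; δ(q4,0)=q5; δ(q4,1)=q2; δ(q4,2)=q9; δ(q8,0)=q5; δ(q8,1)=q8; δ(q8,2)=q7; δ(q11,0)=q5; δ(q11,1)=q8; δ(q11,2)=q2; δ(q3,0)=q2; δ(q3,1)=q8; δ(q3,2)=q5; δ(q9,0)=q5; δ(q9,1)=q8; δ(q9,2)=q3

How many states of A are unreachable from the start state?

3

Starting at q4 and following transitions, the reachable set is {q1, q2, q3, q4, q5, q6, q7, q8, q9}. That leaves q0, q10, q11 unreachable — 3 in total.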